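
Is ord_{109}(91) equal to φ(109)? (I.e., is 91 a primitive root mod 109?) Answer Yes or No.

Yes

φ(109) = 109 − 1 = 108 = 2^2 · 3^3.
An element g generates (Z/109Z)^× iff g^(108/q) ≢ 1 (mod 109) for each prime q ∈ {2, 3}.
91^54 ≡ 108 (mod 109)  [q = 2: ≢ 1 ✓]
91^36 ≡ 45 (mod 109)  [q = 3: ≢ 1 ✓]
None equal 1, so ord_109(91) = 108: 91 is a primitive root.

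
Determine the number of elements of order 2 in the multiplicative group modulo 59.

1

φ(59) = 59 − 1 = 58 = 2 · 29.
In a cyclic group of order 58, there are φ(d) elements of order d for each divisor d of 58, and zero for non-divisors.
2 | 58, and φ(2) = 2 − 1 = 1.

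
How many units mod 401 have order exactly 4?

φ(401) = 401 − 1 = 400 = 2^4 · 5^2.
Since (Z/401Z)^× is cyclic of order 400, the number of elements of order d is φ(d) when d | 400 and 0 otherwise.
4 = 2^2 divides 400, and φ(4) = 2.

2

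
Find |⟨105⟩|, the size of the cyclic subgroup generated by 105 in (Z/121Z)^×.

110

ord(105) | φ(121) = φ(11^2) = 11·(11−1) = 110 = 2 · 5 · 11.
Divisors of 110: 1, 2, 5, 10, 11, 22, 55, 110.
Check 105^d mod 121 for each divisor in increasing order:
105^1 ≡ 105 (mod 121)
105^2 ≡ 14 (mod 121)
105^5 ≡ 10 (mod 121)
105^10 ≡ 100 (mod 121)
105^11 ≡ 94 (mod 121)
105^22 ≡ 3 (mod 121)
105^55 ≡ 120 (mod 121)
105^110 ≡ 1 (mod 121) ✓
Therefore the multiplicative order of 105 modulo 121 is 110.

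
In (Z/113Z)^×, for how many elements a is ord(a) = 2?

φ(113) = 113 − 1 = 112 = 2^4 · 7.
(Z/113Z)^× is cyclic (|G| = 112); a cyclic group of order m has exactly φ(d) elements of each order d | m, and none otherwise.
2 | 112, and φ(2) = 2 − 1 = 1.

1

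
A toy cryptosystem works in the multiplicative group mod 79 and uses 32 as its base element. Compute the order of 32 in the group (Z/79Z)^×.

39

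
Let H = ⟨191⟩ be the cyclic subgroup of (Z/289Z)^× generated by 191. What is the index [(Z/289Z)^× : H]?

4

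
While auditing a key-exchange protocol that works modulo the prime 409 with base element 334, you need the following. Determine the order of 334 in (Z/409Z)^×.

204

By Lagrange's theorem, ord_409(334) divides φ(409) = 409 − 1 = 408 = 2^3 · 3 · 17.
Divisors of 408: 1, 2, 3, 4, 6, 8, 12, 17, 24, 34, 51, 68, 102, 136, 204, 408.
Test each divisor d:
334^1 ≡ 334 (mod 409)
334^2 ≡ 308 (mod 409)
334^3 ≡ 213 (mod 409)
334^4 ≡ 385 (mod 409)
334^6 ≡ 379 (mod 409)
334^8 ≡ 167 (mod 409)
334^12 ≡ 82 (mod 409)
334^17 ≡ 360 (mod 409)
334^24 ≡ 180 (mod 409)
334^34 ≡ 356 (mod 409)
334^51 ≡ 143 (mod 409)
334^68 ≡ 355 (mod 409)
334^102 ≡ 408 (mod 409)
334^136 ≡ 53 (mod 409)
334^204 ≡ 1 (mod 409) ✓
Therefore the multiplicative order of 334 modulo 409 is 204.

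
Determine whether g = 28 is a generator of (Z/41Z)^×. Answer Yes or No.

Yes

φ(41) = 41 − 1 = 40 = 2^3 · 5.
Test 28^(40/q) mod 41 for each prime factor q of 40:
28^20 ≡ 40 (mod 41)  [q = 2: ≢ 1 ✓]
28^8 ≡ 10 (mod 41)  [q = 5: ≢ 1 ✓]
All checks pass, so 28 has order 40 and is a primitive root modulo 41.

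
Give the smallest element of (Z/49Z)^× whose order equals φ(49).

φ(49) = φ(7^2) = 7·(7−1) = 42 = 2 · 3 · 7.
g is a primitive root iff g^(42/q) ≢ 1 (mod 49) for each prime q ∈ {2, 3, 7}.
g = 2: 2^21 ≡ 1 — hits 1, so not a primitive root.
g = 3: 3^21 ≡ 48; 3^14 ≡ 30; 3^6 ≡ 43 — none is 1, so 3 is a primitive root.
So 3 is the smallest generator of (Z/49Z)^×.

3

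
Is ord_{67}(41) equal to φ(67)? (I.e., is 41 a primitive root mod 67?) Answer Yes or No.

Yes

φ(67) = 67 − 1 = 66 = 2 · 3 · 11.
An element g generates (Z/67Z)^× iff g^(66/q) ≢ 1 (mod 67) for each prime q ∈ {2, 3, 11}.
41^33 ≡ 66 (mod 67)  [q = 2: ≢ 1 ✓]
41^22 ≡ 29 (mod 67)  [q = 3: ≢ 1 ✓]
41^6 ≡ 15 (mod 67)  [q = 11: ≢ 1 ✓]
Every test exponent gives a nontrivial residue, hence 41 generates the full group.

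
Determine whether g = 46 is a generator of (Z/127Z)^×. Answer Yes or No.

Yes

φ(127) = 127 − 1 = 126 = 2 · 3^2 · 7.
It suffices to check that the order of 46 is not a proper divisor of 126: compute 46^(126/q) for q ∈ {2, 3, 7}.
46^63 ≡ 126 (mod 127)  [q = 2: ≢ 1 ✓]
46^42 ≡ 107 (mod 127)  [q = 3: ≢ 1 ✓]
46^18 ≡ 2 (mod 127)  [q = 7: ≢ 1 ✓]
None equal 1, so ord_127(46) = 126: 46 is a primitive root.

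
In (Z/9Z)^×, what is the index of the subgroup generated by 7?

2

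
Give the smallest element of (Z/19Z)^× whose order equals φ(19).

2

φ(19) = 19 − 1 = 18 = 2 · 3^2.
g is a primitive root iff g^(18/q) ≢ 1 (mod 19) for each prime q ∈ {2, 3}.
g = 2: 2^9 ≡ 18; 2^6 ≡ 7 — none is 1, so 2 is a primitive root.
So 2 is the smallest generator of (Z/19Z)^×.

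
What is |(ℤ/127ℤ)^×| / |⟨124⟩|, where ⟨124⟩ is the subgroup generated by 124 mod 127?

2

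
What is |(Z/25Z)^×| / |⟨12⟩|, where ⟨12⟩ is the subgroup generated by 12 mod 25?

1

The order of 12 must divide φ(25) = φ(5^2) = 5·(5−1) = 20 = 2^2 · 5.
Divisors of 20: 1, 2, 4, 5, 10, 20.
Evaluate successive powers at the divisors of 20:
12^1 ≡ 12 (mod 25)
12^2 ≡ 19 (mod 25)
12^4 ≡ 11 (mod 25)
12^5 ≡ 7 (mod 25)
12^10 ≡ 24 (mod 25)
12^20 ≡ 1 (mod 25) ✓
Thus |⟨12⟩| = ord(12) = 20.
[(Z/25Z)^× : ⟨12⟩] = 20/20 = 1.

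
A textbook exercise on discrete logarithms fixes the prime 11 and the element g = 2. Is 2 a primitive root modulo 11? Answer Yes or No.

Yes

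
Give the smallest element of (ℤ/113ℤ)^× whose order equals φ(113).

3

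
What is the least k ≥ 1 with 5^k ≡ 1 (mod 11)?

5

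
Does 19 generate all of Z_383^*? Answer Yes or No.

φ(383) = 383 − 1 = 382 = 2 · 191.
19 is a primitive root mod 383 iff 19^(φ(383)/q) ≢ 1 for every prime q | φ(383), i.e. q ∈ {2, 191}.
19^191 ≡ 1 (mod 383)  [q = 2: ≡ 1 ✗]
19^2 ≡ 361 (mod 383)  [q = 191: ≢ 1 ✓]
The check at q = 2 fails, so 19 generates a proper subgroup.

No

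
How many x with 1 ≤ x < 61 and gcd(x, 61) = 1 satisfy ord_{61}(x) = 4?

2

φ(61) = 61 − 1 = 60 = 2^2 · 3 · 5.
Since (Z/61Z)^× is cyclic of order 60, the number of elements of order d is φ(d) when d | 60 and 0 otherwise.
4 = 2^2 divides 60, and φ(4) = 2.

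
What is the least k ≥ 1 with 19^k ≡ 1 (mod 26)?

12

Since 19 ∈ (Z/26Z)^×, its order divides φ(26) = φ(2)·φ(13) = 1·12 = 12 = 2^2 · 3.
Divisors of 12: 1, 2, 3, 4, 6, 12.
Check 19^d mod 26 for each divisor in increasing order:
19^1 ≡ 19 (mod 26)
19^2 ≡ 23 (mod 26)
19^3 ≡ 21 (mod 26)
19^4 ≡ 9 (mod 26)
19^6 ≡ 25 (mod 26)
19^12 ≡ 1 (mod 26) ✓
So ord_26(19) = 12.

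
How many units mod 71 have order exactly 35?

φ(71) = 71 − 1 = 70 = 2 · 5 · 7.
(Z/71Z)^× is cyclic (|G| = 70); a cyclic group of order m has exactly φ(d) elements of each order d | m, and none otherwise.
35 = 5 · 7 divides 70, and φ(35) = 24.

24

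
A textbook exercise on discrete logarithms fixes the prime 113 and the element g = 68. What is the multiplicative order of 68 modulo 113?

The order of 68 must divide φ(113) = 113 − 1 = 112 = 2^4 · 7.
Divisors of 112: 1, 2, 4, 7, 8, 14, 16, 28, 56, 112.
Test each divisor d:
68^1 ≡ 68 (mod 113)
68^2 ≡ 104 (mod 113)
68^4 ≡ 81 (mod 113)
68^7 ≡ 35 (mod 113)
68^8 ≡ 7 (mod 113)
68^14 ≡ 95 (mod 113)
68^16 ≡ 49 (mod 113)
68^28 ≡ 98 (mod 113)
68^56 ≡ 112 (mod 113)
68^112 ≡ 1 (mod 113) ✓
Therefore the multiplicative order of 68 modulo 113 is 112.

112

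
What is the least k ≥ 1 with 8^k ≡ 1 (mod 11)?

10

ord(8) | φ(11) = 11 − 1 = 10 = 2 · 5.
Divisors of 10: 1, 2, 5, 10.
Compute 8^d (mod 11) for the divisors d until we hit 1:
8^1 ≡ 8
8^2 ≡ 9
8^5 ≡ 10
8^10 ≡ 1
Therefore the multiplicative order of 8 modulo 11 is 10.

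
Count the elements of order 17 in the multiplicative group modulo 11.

φ(11) = 11 − 1 = 10 = 2 · 5.
Since (Z/11Z)^× is cyclic of order 10, the number of elements of order d is φ(d) when d | 10 and 0 otherwise.
17 does not divide 10, so no element of (Z/11Z)^× has order 17.

0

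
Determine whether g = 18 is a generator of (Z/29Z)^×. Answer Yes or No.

φ(29) = 29 − 1 = 28 = 2^2 · 7.
Test 18^(28/q) mod 29 for each prime factor q of 28:
18^14 ≡ 28 (mod 29)  [q = 2: ≢ 1 ✓]
18^4 ≡ 25 (mod 29)  [q = 7: ≢ 1 ✓]
Every test exponent gives a nontrivial residue, hence 18 generates the full group.

Yes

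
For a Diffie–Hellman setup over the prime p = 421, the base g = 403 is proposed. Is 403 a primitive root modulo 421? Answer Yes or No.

φ(421) = 421 − 1 = 420 = 2^2 · 3 · 5 · 7.
It suffices to check that the order of 403 is not a proper divisor of 420: compute 403^(420/q) for q ∈ {2, 3, 5, 7}.
403^210 ≡ 420 (mod 421)  [q = 2: ≢ 1 ✓]
403^140 ≡ 20 (mod 421)  [q = 3: ≢ 1 ✓]
403^84 ≡ 252 (mod 421)  [q = 5: ≢ 1 ✓]
403^60 ≡ 152 (mod 421)  [q = 7: ≢ 1 ✓]
Every test exponent gives a nontrivial residue, hence 403 generates the full group.

Yes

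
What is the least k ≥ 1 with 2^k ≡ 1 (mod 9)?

Since 2 ∈ (Z/9Z)^×, its order divides φ(9) = φ(3^2) = 3·(3−1) = 6 = 2 · 3.
Divisors of 6: 1, 2, 3, 6.
Test each divisor d:
2^1 ≡ 2
2^2 ≡ 4
2^3 ≡ 8
2^6 ≡ 1
So ord_9(2) = 6.

6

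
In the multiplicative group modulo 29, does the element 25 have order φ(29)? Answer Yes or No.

φ(29) = 29 − 1 = 28 = 2^2 · 7.
An element g generates (Z/29Z)^× iff g^(28/q) ≢ 1 (mod 29) for each prime q ∈ {2, 7}.
25^14 ≡ 1 (mod 29)  [q = 2: ≡ 1 ✗]
25^4 ≡ 24 (mod 29)  [q = 7: ≢ 1 ✓]
Since 25^14 ≡ 1, the order of 25 divides 14 < 28, so 25 is not a primitive root.

No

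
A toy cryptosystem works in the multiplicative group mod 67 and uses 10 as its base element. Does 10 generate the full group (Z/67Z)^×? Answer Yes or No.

No

φ(67) = 67 − 1 = 66 = 2 · 3 · 11.
Test 10^(66/q) mod 67 for each prime factor q of 66:
10^33 ≡ 1 (mod 67)  [q = 2: ≡ 1 ✗]
10^22 ≡ 37 (mod 67)  [q = 3: ≢ 1 ✓]
10^6 ≡ 25 (mod 67)  [q = 11: ≢ 1 ✓]
The check at q = 2 fails, so 10 generates a proper subgroup.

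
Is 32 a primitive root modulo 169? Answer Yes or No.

Yes

φ(169) = φ(13^2) = 13·(13−1) = 156 = 2^2 · 3 · 13.
It suffices to check that the order of 32 is not a proper divisor of 156: compute 32^(156/q) for q ∈ {2, 3, 13}.
32^78 ≡ 168 (mod 169)  [q = 2: ≢ 1 ✓]
32^52 ≡ 22 (mod 169)  [q = 3: ≢ 1 ✓]
32^12 ≡ 27 (mod 169)  [q = 13: ≢ 1 ✓]
All checks pass, so 32 has order 156 and is a primitive root modulo 169.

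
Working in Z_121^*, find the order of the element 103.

55

The order of 103 must divide φ(121) = φ(11^2) = 11·(11−1) = 110 = 2 · 5 · 11.
Divisors of 110: 1, 2, 5, 10, 11, 22, 55, 110.
Check 103^d mod 121 for each divisor in increasing order:
103^1 ≡ 103 (mod 121)
103^2 ≡ 82 (mod 121)
103^5 ≡ 89 (mod 121)
103^10 ≡ 56 (mod 121)
103^11 ≡ 81 (mod 121)
103^22 ≡ 27 (mod 121)
103^55 ≡ 1 (mod 121) ✓
So ord_121(103) = 55.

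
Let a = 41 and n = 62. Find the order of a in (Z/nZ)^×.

Since 41 ∈ (Z/62Z)^×, its order divides φ(62) = φ(2)·φ(31) = 1·30 = 30 = 2 · 3 · 5.
Divisors of 30: 1, 2, 3, 5, 6, 10, 15, 30.
Compute 41^d (mod 62) for the divisors d until we hit 1:
41^1 ≡ 41 (mod 62)
41^2 ≡ 7 (mod 62)
41^3 ≡ 39 (mod 62)
41^5 ≡ 25 (mod 62)
41^6 ≡ 33 (mod 62)
41^10 ≡ 5 (mod 62)
41^15 ≡ 1 (mod 62) ✓
So ord_62(41) = 15.

15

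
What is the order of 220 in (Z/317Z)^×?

316

ord(220) | φ(317) = 317 − 1 = 316 = 2^2 · 79.
Divisors of 316: 1, 2, 4, 79, 158, 316.
Test each divisor d:
220^1 ≡ 220 (mod 317)
220^2 ≡ 216 (mod 317)
220^4 ≡ 57 (mod 317)
220^79 ≡ 203 (mod 317)
220^158 ≡ 316 (mod 317)
220^316 ≡ 1 (mod 317) ✓
Hence ord(220) = 316.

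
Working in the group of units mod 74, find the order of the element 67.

By Lagrange's theorem, ord_74(67) divides φ(74) = φ(2)·φ(37) = 1·36 = 36 = 2^2 · 3^2.
Divisors of 36: 1, 2, 3, 4, 6, 9, 12, 18, 36.
Check 67^d mod 74 for each divisor in increasing order:
67^1 ≡ 67 (mod 74)
67^2 ≡ 49 (mod 74)
67^3 ≡ 27 (mod 74)
67^4 ≡ 33 (mod 74)
67^6 ≡ 63 (mod 74)
67^9 ≡ 73 (mod 74)
67^12 ≡ 47 (mod 74)
67^18 ≡ 1 (mod 74) ✓
Hence ord(67) = 18.

18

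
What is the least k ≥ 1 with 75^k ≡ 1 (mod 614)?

The order of 75 must divide φ(614) = φ(2)·φ(307) = 1·306 = 306 = 2 · 3^2 · 17.
Divisors of 306: 1, 2, 3, 6, 9, 17, 18, 34, 51, 102, 153, 306.
Test each divisor d:
75^1 ≡ 75 (mod 614)
75^2 ≡ 99 (mod 614)
75^3 ≡ 57 (mod 614)
75^6 ≡ 179 (mod 614)
75^9 ≡ 379 (mod 614)
75^17 ≡ 327 (mod 614)
75^18 ≡ 579 (mod 614)
75^34 ≡ 93 (mod 614)
75^51 ≡ 325 (mod 614)
75^102 ≡ 17 (mod 614)
75^153 ≡ 613 (mod 614)
75^306 ≡ 1 (mod 614) ✓
The smallest such exponent is 306, so the order of 75 is 306.

306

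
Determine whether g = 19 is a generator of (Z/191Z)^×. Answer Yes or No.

φ(191) = 191 − 1 = 190 = 2 · 5 · 19.
Test 19^(190/q) mod 191 for each prime factor q of 190:
19^95 ≡ 190 (mod 191)  [q = 2: ≢ 1 ✓]
19^38 ≡ 39 (mod 191)  [q = 5: ≢ 1 ✓]
19^10 ≡ 52 (mod 191)  [q = 19: ≢ 1 ✓]
All checks pass, so 19 has order 190 and is a primitive root modulo 191.

Yes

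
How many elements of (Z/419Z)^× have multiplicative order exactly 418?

φ(419) = 419 − 1 = 418 = 2 · 11 · 19.
Since (Z/419Z)^× is cyclic of order 418, the number of elements of order d is φ(d) when d | 418 and 0 otherwise.
418 = 2 · 11 · 19 divides 418, and φ(418) = 180.

180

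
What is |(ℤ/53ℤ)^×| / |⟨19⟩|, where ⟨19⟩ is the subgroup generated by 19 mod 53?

1

Since 19 ∈ (Z/53Z)^×, its order divides φ(53) = 53 − 1 = 52 = 2^2 · 13.
Divisors of 52: 1, 2, 4, 13, 26, 52.
Evaluate successive powers at the divisors of 52:
19^1 ≡ 19 (mod 53)
19^2 ≡ 43 (mod 53)
19^4 ≡ 47 (mod 53)
19^13 ≡ 30 (mod 53)
19^26 ≡ 52 (mod 53)
19^52 ≡ 1 (mod 53) ✓
The order of 19 is 52, so the subgroup it generates has 52 elements.
The index is φ(53) / ord(19) = 52 / 52 = 1.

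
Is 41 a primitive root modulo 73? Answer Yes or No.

φ(73) = 73 − 1 = 72 = 2^3 · 3^2.
An element g generates (Z/73Z)^× iff g^(72/q) ≢ 1 (mod 73) for each prime q ∈ {2, 3}.
41^36 ≡ 1 (mod 73)  [q = 2: ≡ 1 ✗]
41^24 ≡ 8 (mod 73)  [q = 3: ≢ 1 ✓]
The check at q = 2 fails, so 41 generates a proper subgroup.

No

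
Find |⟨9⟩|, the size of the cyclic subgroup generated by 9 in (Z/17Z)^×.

Since 9 ∈ (Z/17Z)^×, its order divides φ(17) = 17 − 1 = 16 = 2^4.
Divisors of 16: 1, 2, 4, 8, 16.
Compute 9^d (mod 17) for the divisors d until we hit 1:
9^1 ≡ 9 (mod 17)
9^2 ≡ 13 (mod 17)
9^4 ≡ 16 (mod 17)
9^8 ≡ 1 (mod 17) ✓
The smallest such exponent is 8, so the order of 9 is 8.

8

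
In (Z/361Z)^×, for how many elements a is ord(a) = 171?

108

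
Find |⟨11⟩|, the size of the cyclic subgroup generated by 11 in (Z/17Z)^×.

Since 11 ∈ (Z/17Z)^×, its order divides φ(17) = 17 − 1 = 16 = 2^4.
Divisors of 16: 1, 2, 4, 8, 16.
Compute 11^d (mod 17) for the divisors d until we hit 1:
11^1 ≡ 11 (mod 17)
11^2 ≡ 2 (mod 17)
11^4 ≡ 4 (mod 17)
11^8 ≡ 16 (mod 17)
11^16 ≡ 1 (mod 17) ✓
The smallest such exponent is 16, so the order of 11 is 16.

16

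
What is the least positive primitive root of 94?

5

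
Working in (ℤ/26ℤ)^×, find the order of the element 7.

Since 7 ∈ (Z/26Z)^×, its order divides φ(26) = φ(2)·φ(13) = 1·12 = 12 = 2^2 · 3.
Divisors of 12: 1, 2, 3, 4, 6, 12.
Evaluate successive powers at the divisors of 12:
7^1 ≡ 7 (mod 26)
7^2 ≡ 23 (mod 26)
7^3 ≡ 5 (mod 26)
7^4 ≡ 9 (mod 26)
7^6 ≡ 25 (mod 26)
7^12 ≡ 1 (mod 26) ✓
The smallest such exponent is 12, so the order of 7 is 12.

12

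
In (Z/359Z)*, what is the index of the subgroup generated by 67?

The order of 67 must divide φ(359) = 359 − 1 = 358 = 2 · 179.
Divisors of 358: 1, 2, 179, 358.
Evaluate successive powers at the divisors of 358:
67^1 ≡ 67 (mod 359)
67^2 ≡ 181 (mod 359)
67^179 ≡ 358 (mod 359)
67^358 ≡ 1 (mod 359) ✓
The order of 67 is 358, so the subgroup it generates has 358 elements.
Index = |(Z/359Z)^×| / |⟨67⟩| = 358 / 358 = 1.

1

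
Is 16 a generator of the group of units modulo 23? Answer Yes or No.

No

φ(23) = 23 − 1 = 22 = 2 · 11.
16 is a primitive root mod 23 iff 16^(φ(23)/q) ≢ 1 for every prime q | φ(23), i.e. q ∈ {2, 11}.
16^11 ≡ 1 (mod 23)  [q = 2: ≡ 1 ✗]
16^2 ≡ 3 (mod 23)  [q = 11: ≢ 1 ✓]
16^11 ≡ 1 shows ord(16) | 11, strictly less than φ(23); not a primitive root.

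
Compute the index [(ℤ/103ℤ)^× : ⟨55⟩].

2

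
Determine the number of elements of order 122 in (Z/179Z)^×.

0

φ(179) = 179 − 1 = 178 = 2 · 89.
In a cyclic group of order 178, there are φ(d) elements of order d for each divisor d of 178, and zero for non-divisors.
Since 122 ∤ 178, the count is 0.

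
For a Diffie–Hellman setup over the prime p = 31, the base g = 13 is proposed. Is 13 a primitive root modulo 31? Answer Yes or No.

Yes

φ(31) = 31 − 1 = 30 = 2 · 3 · 5.
Test 13^(30/q) mod 31 for each prime factor q of 30:
13^15 ≡ 30 (mod 31)  [q = 2: ≢ 1 ✓]
13^10 ≡ 5 (mod 31)  [q = 3: ≢ 1 ✓]
13^6 ≡ 16 (mod 31)  [q = 5: ≢ 1 ✓]
Every test exponent gives a nontrivial residue, hence 13 generates the full group.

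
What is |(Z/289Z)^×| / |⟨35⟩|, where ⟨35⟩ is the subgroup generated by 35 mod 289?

16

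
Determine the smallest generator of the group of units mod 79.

φ(79) = 79 − 1 = 78 = 2 · 3 · 13.
g is a primitive root iff g^(78/q) ≢ 1 (mod 79) for each prime q ∈ {2, 3, 13}.
g = 2: 2^39 ≡ 1 — hits 1, so not a primitive root.
g = 3: 3^39 ≡ 78; 3^26 ≡ 23; 3^6 ≡ 18 — none is 1, so 3 is a primitive root.
The smallest primitive root modulo 79 is 3.

3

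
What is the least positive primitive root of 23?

5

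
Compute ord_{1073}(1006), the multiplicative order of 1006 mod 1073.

The order of 1006 must divide φ(1073) = φ(29·37) = (29−1)·(37−1) = 28·36 = 1008 = 2^4 · 3^2 · 7.
Divisors of 1008: 1, 2, 3, 4, 6, 7, 8, 9, 12, 14, 16, 18, 21, 24, 28, 36, 42, 48, 56, 63, 72, 84, 112, 126, 144, 168, 252, 336, 504, 1008.
Compute 1006^d (mod 1073) for the divisors d until we hit 1:
1006^1 ≡ 1006
1006^2 ≡ 197
1006^3 ≡ 750
1006^4 ≡ 181
1006^6 ≡ 248
1006^7 ≡ 552
1006^8 ≡ 571
1006^9 ≡ 371
1006^12 ≡ 343
1006^14 ≡ 1045
1006^16 ≡ 922
1006^18 ≡ 297
1006^21 ≡ 639
1006^24 ≡ 692
1006^28 ≡ 784
1006^36 ≡ 223
1006^42 ≡ 581
1006^48 ≡ 306
1006^56 ≡ 900
1006^63 ≡ 1
Therefore the multiplicative order of 1006 modulo 1073 is 63.

63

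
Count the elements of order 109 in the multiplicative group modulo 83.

φ(83) = 83 − 1 = 82 = 2 · 41.
(Z/83Z)^× is cyclic (|G| = 82); a cyclic group of order m has exactly φ(d) elements of each order d | m, and none otherwise.
109 does not divide 82, so no element of (Z/83Z)^× has order 109.

0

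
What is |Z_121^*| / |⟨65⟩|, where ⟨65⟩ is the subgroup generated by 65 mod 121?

5

Since 65 ∈ (Z/121Z)^×, its order divides φ(121) = φ(11^2) = 11·(11−1) = 110 = 2 · 5 · 11.
Divisors of 110: 1, 2, 5, 10, 11, 22, 55, 110.
Check 65^d mod 121 for each divisor in increasing order:
65^1 ≡ 65
65^2 ≡ 111
65^5 ≡ 87
65^10 ≡ 67
65^11 ≡ 120
65^22 ≡ 1
Thus |⟨65⟩| = ord(65) = 22.
The index is φ(121) / ord(65) = 110 / 22 = 5.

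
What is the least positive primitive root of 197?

φ(197) = 197 − 1 = 196 = 2^2 · 7^2.
g is a primitive root iff g^(196/q) ≢ 1 (mod 197) for each prime q ∈ {2, 7}.
g = 2: 2^98 ≡ 196; 2^28 ≡ 104 — none is 1, so 2 is a primitive root.
The smallest primitive root modulo 197 is 2.

2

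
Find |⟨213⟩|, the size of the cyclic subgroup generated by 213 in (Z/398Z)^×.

Since 213 ∈ (Z/398Z)^×, its order divides φ(398) = φ(2)·φ(199) = 1·198 = 198 = 2 · 3^2 · 11.
Divisors of 198: 1, 2, 3, 6, 9, 11, 18, 22, 33, 66, 99, 198.
Evaluate successive powers at the divisors of 198:
213^1 ≡ 213 (mod 398)
213^2 ≡ 395 (mod 398)
213^3 ≡ 157 (mod 398)
213^6 ≡ 371 (mod 398)
213^9 ≡ 139 (mod 398)
213^11 ≡ 379 (mod 398)
213^18 ≡ 217 (mod 398)
213^22 ≡ 361 (mod 398)
213^33 ≡ 305 (mod 398)
213^66 ≡ 291 (mod 398)
213^99 ≡ 1 (mod 398) ✓
Hence ord(213) = 99.

99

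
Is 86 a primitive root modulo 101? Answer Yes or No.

Yes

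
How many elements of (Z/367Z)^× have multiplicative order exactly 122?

60

φ(367) = 367 − 1 = 366 = 2 · 3 · 61.
(Z/367Z)^× is cyclic (|G| = 366); a cyclic group of order m has exactly φ(d) elements of each order d | m, and none otherwise.
122 = 2 · 61 divides 366, and φ(122) = 60.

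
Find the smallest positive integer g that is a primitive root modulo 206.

φ(206) = φ(2)·φ(103) = 1·102 = 102 = 2 · 3 · 17.
Test candidates g = 2, 3, … against the prime factors q ∈ {2, 3, 17} of φ(206): g is a generator iff g^(102/q) ≢ 1 for every such q.
g = 2: gcd(2, 206) = 2 > 1, not a unit — skip.
g = 3: 3^51 ≡ 205; 3^34 ≡ 1 — hits 1, so not a primitive root.
g = 4: gcd(4, 206) = 2 > 1, not a unit — skip.
g = 5: 5^51 ≡ 205; 5^34 ≡ 159; 5^6 ≡ 175 — none is 1, so 5 is a primitive root.
The smallest primitive root modulo 206 is 5.

5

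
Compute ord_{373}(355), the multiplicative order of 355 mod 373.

Since 355 ∈ (Z/373Z)^×, its order divides φ(373) = 373 − 1 = 372 = 2^2 · 3 · 31.
Divisors of 372: 1, 2, 3, 4, 6, 12, 31, 62, 93, 124, 186, 372.
Compute 355^d (mod 373) for the divisors d until we hit 1:
355^1 ≡ 355 (mod 373)
355^2 ≡ 324 (mod 373)
355^3 ≡ 136 (mod 373)
355^4 ≡ 163 (mod 373)
355^6 ≡ 219 (mod 373)
355^12 ≡ 217 (mod 373)
355^31 ≡ 104 (mod 373)
355^62 ≡ 372 (mod 373)
355^93 ≡ 269 (mod 373)
355^124 ≡ 1 (mod 373) ✓
The smallest such exponent is 124, so the order of 355 is 124.

124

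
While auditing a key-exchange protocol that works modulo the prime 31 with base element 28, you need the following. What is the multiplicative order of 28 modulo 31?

15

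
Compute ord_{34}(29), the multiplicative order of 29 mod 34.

ord(29) | φ(34) = φ(2)·φ(17) = 1·16 = 16 = 2^4.
Divisors of 16: 1, 2, 4, 8, 16.
Test each divisor d:
29^1 ≡ 29
29^2 ≡ 25
29^4 ≡ 13
29^8 ≡ 33
29^16 ≡ 1
Therefore the multiplicative order of 29 modulo 34 is 16.

16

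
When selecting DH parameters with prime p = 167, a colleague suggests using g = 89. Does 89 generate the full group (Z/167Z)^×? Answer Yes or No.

No

φ(167) = 167 − 1 = 166 = 2 · 83.
It suffices to check that the order of 89 is not a proper divisor of 166: compute 89^(166/q) for q ∈ {2, 83}.
89^83 ≡ 1 (mod 167)  [q = 2: ≡ 1 ✗]
89^2 ≡ 72 (mod 167)  [q = 83: ≢ 1 ✓]
The check at q = 2 fails, so 89 generates a proper subgroup.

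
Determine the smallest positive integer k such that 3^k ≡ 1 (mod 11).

By Lagrange's theorem, ord_11(3) divides φ(11) = 11 − 1 = 10 = 2 · 5.
Divisors of 10: 1, 2, 5, 10.
Test each divisor d:
3^1 ≡ 3 (mod 11)
3^2 ≡ 9 (mod 11)
3^5 ≡ 1 (mod 11) ✓
The smallest such exponent is 5, so the order of 3 is 5.

5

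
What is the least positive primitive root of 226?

3

φ(226) = φ(2)·φ(113) = 1·112 = 112 = 2^4 · 7.
g is a primitive root iff g^(112/q) ≢ 1 (mod 226) for each prime q ∈ {2, 7}.
g = 2: gcd(2, 226) = 2 > 1, not a unit — skip.
g = 3: 3^56 ≡ 225; 3^16 ≡ 49 — none is 1, so 3 is a primitive root.
So 3 is the smallest generator of (Z/226Z)^×.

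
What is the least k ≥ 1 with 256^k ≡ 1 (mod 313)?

39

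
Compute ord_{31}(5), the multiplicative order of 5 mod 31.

3

ord(5) | φ(31) = 31 − 1 = 30 = 2 · 3 · 5.
Divisors of 30: 1, 2, 3, 5, 6, 10, 15, 30.
Check 5^d mod 31 for each divisor in increasing order:
5^1 ≡ 5 (mod 31)
5^2 ≡ 25 (mod 31)
5^3 ≡ 1 (mod 31) ✓
So ord_31(5) = 3.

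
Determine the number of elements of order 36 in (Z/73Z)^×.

φ(73) = 73 − 1 = 72 = 2^3 · 3^2.
(Z/73Z)^× is cyclic (|G| = 72); a cyclic group of order m has exactly φ(d) elements of each order d | m, and none otherwise.
36 = 2^2 · 3^2 divides 72, and φ(36) = 12.

12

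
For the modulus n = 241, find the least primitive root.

7

φ(241) = 241 − 1 = 240 = 2^4 · 3 · 5.
Test candidates g = 2, 3, … against the prime factors q ∈ {2, 3, 5} of φ(241): g is a generator iff g^(240/q) ≢ 1 for every such q.
g = 2: 2^120 ≡ 1 — hits 1, so not a primitive root.
g = 3: 3^120 ≡ 1 — hits 1, so not a primitive root.
g = 4: 4^120 ≡ 1 — hits 1, so not a primitive root.
g = 5: 5^120 ≡ 1 — hits 1, so not a primitive root.
g = 6: 6^120 ≡ 1 — hits 1, so not a primitive root.
g = 7: 7^120 ≡ 240; 7^80 ≡ 15; 7^48 ≡ 91 — none is 1, so 7 is a primitive root.
So 7 is the smallest generator of (Z/241Z)^×.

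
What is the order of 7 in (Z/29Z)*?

The order of 7 must divide φ(29) = 29 − 1 = 28 = 2^2 · 7.
Divisors of 28: 1, 2, 4, 7, 14, 28.
Check 7^d mod 29 for each divisor in increasing order:
7^1 ≡ 7 (mod 29)
7^2 ≡ 20 (mod 29)
7^4 ≡ 23 (mod 29)
7^7 ≡ 1 (mod 29) ✓
Therefore the multiplicative order of 7 modulo 29 is 7.

7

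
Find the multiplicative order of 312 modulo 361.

114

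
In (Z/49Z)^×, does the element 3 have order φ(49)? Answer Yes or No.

Yes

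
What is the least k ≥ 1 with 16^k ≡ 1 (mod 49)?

21

By Lagrange's theorem, ord_49(16) divides φ(49) = φ(7^2) = 7·(7−1) = 42 = 2 · 3 · 7.
Divisors of 42: 1, 2, 3, 6, 7, 14, 21, 42.
Compute 16^d (mod 49) for the divisors d until we hit 1:
16^1 ≡ 16 (mod 49)
16^2 ≡ 11 (mod 49)
16^3 ≡ 29 (mod 49)
16^6 ≡ 8 (mod 49)
16^7 ≡ 30 (mod 49)
16^14 ≡ 18 (mod 49)
16^21 ≡ 1 (mod 49) ✓
So ord_49(16) = 21.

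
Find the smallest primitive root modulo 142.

7

φ(142) = φ(2)·φ(71) = 1·70 = 70 = 2 · 5 · 7.
Test candidates g = 2, 3, … against the prime factors q ∈ {2, 5, 7} of φ(142): g is a generator iff g^(70/q) ≢ 1 for every such q.
g = 2: gcd(2, 142) = 2 > 1, not a unit — skip.
g = 3: 3^35 ≡ 1 — hits 1, so not a primitive root.
g = 4: gcd(4, 142) = 2 > 1, not a unit — skip.
g = 5: 5^35 ≡ 1 — hits 1, so not a primitive root.
g = 6: gcd(6, 142) = 2 > 1, not a unit — skip.
g = 7: 7^35 ≡ 141; 7^14 ≡ 125; 7^10 ≡ 45 — none is 1, so 7 is a primitive root.
The smallest primitive root modulo 142 is 7.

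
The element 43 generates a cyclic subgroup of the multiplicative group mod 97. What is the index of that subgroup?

4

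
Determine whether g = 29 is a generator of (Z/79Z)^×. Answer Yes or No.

Yes

φ(79) = 79 − 1 = 78 = 2 · 3 · 13.
It suffices to check that the order of 29 is not a proper divisor of 78: compute 29^(78/q) for q ∈ {2, 3, 13}.
29^39 ≡ 78 (mod 79)  [q = 2: ≢ 1 ✓]
29^26 ≡ 55 (mod 79)  [q = 3: ≢ 1 ✓]
29^6 ≡ 10 (mod 79)  [q = 13: ≢ 1 ✓]
All checks pass, so 29 has order 78 and is a primitive root modulo 79.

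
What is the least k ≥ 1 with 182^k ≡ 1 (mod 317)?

79

ord(182) | φ(317) = 317 − 1 = 316 = 2^2 · 79.
Divisors of 316: 1, 2, 4, 79, 158, 316.
Compute 182^d (mod 317) for the divisors d until we hit 1:
182^1 ≡ 182 (mod 317)
182^2 ≡ 156 (mod 317)
182^4 ≡ 244 (mod 317)
182^79 ≡ 1 (mod 317) ✓
Hence ord(182) = 79.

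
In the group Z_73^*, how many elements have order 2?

1

φ(73) = 73 − 1 = 72 = 2^3 · 3^2.
(Z/73Z)^× is cyclic (|G| = 72); a cyclic group of order m has exactly φ(d) elements of each order d | m, and none otherwise.
2 | 72, and φ(2) = 2 − 1 = 1.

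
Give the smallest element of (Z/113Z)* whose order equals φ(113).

φ(113) = 113 − 1 = 112 = 2^4 · 7.
Test candidates g = 2, 3, … against the prime factors q ∈ {2, 7} of φ(113): g is a generator iff g^(112/q) ≢ 1 for every such q.
g = 2: 2^56 ≡ 1 — hits 1, so not a primitive root.
g = 3: 3^56 ≡ 112; 3^16 ≡ 49 — none is 1, so 3 is a primitive root.
So 3 is the smallest generator of (Z/113Z)^×.

3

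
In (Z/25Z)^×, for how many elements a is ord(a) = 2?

1

φ(25) = φ(5^2) = 5·(5−1) = 20 = 2^2 · 5.
Since (Z/25Z)^× is cyclic of order 20, the number of elements of order d is φ(d) when d | 20 and 0 otherwise.
2 | 20, and φ(2) = 2 − 1 = 1.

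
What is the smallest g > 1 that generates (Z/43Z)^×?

3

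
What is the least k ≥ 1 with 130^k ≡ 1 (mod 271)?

90

Since 130 ∈ (Z/271Z)^×, its order divides φ(271) = 271 − 1 = 270 = 2 · 3^3 · 5.
Divisors of 270: 1, 2, 3, 5, 6, 9, 10, 15, 18, 27, 30, 45, 54, 90, 135, 270.
Check 130^d mod 271 for each divisor in increasing order:
130^1 ≡ 130 (mod 271)
130^2 ≡ 98 (mod 271)
130^3 ≡ 3 (mod 271)
130^5 ≡ 23 (mod 271)
130^6 ≡ 9 (mod 271)
130^9 ≡ 27 (mod 271)
130^10 ≡ 258 (mod 271)
130^15 ≡ 243 (mod 271)
130^18 ≡ 187 (mod 271)
130^27 ≡ 171 (mod 271)
130^30 ≡ 242 (mod 271)
130^45 ≡ 270 (mod 271)
130^54 ≡ 244 (mod 271)
130^90 ≡ 1 (mod 271) ✓
The smallest such exponent is 90, so the order of 130 is 90.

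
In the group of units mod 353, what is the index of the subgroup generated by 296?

The order of 296 must divide φ(353) = 353 − 1 = 352 = 2^5 · 11.
Divisors of 352: 1, 2, 4, 8, 11, 16, 22, 32, 44, 88, 176, 352.
Evaluate successive powers at the divisors of 352:
296^1 ≡ 296 (mod 353)
296^2 ≡ 72 (mod 353)
296^4 ≡ 242 (mod 353)
296^8 ≡ 319 (mod 353)
296^11 ≡ 101 (mod 353)
296^16 ≡ 97 (mod 353)
296^22 ≡ 317 (mod 353)
296^32 ≡ 231 (mod 353)
296^44 ≡ 237 (mod 353)
296^88 ≡ 42 (mod 353)
296^176 ≡ 352 (mod 353)
296^352 ≡ 1 (mod 353) ✓
Thus |⟨296⟩| = ord(296) = 352.
The index is φ(353) / ord(296) = 352 / 352 = 1.

1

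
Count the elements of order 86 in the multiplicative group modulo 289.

φ(289) = φ(17^2) = 17·(17−1) = 272 = 2^4 · 17.
(Z/289Z)^× is cyclic (|G| = 272); a cyclic group of order m has exactly φ(d) elements of each order d | m, and none otherwise.
Since 86 ∤ 272, the count is 0.

0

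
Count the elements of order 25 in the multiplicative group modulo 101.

20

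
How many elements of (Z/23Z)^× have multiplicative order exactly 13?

0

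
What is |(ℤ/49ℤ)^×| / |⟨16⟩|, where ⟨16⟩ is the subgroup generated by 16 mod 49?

Since 16 ∈ (Z/49Z)^×, its order divides φ(49) = φ(7^2) = 7·(7−1) = 42 = 2 · 3 · 7.
Divisors of 42: 1, 2, 3, 6, 7, 14, 21, 42.
Check 16^d mod 49 for each divisor in increasing order:
16^1 ≡ 16 (mod 49)
16^2 ≡ 11 (mod 49)
16^3 ≡ 29 (mod 49)
16^6 ≡ 8 (mod 49)
16^7 ≡ 30 (mod 49)
16^14 ≡ 18 (mod 49)
16^21 ≡ 1 (mod 49) ✓
The order of 16 is 21, so the subgroup it generates has 21 elements.
Index = |(Z/49Z)^×| / |⟨16⟩| = 42 / 21 = 2.

2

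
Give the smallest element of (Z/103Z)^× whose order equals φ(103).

φ(103) = 103 − 1 = 102 = 2 · 3 · 17.
Test candidates g = 2, 3, … against the prime factors q ∈ {2, 3, 17} of φ(103): g is a generator iff g^(102/q) ≢ 1 for every such q.
g = 2: 2^51 ≡ 1 — hits 1, so not a primitive root.
g = 3: 3^51 ≡ 102; 3^34 ≡ 1 — hits 1, so not a primitive root.
g = 4: 4^51 ≡ 1 — hits 1, so not a primitive root.
g = 5: 5^51 ≡ 102; 5^34 ≡ 56; 5^6 ≡ 72 — none is 1, so 5 is a primitive root.
Hence the least primitive root of 103 is 5.

5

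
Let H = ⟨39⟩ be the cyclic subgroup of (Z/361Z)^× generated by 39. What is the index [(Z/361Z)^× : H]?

18

ord(39) | φ(361) = φ(19^2) = 19·(19−1) = 342 = 2 · 3^2 · 19.
Divisors of 342: 1, 2, 3, 6, 9, 18, 19, 38, 57, 114, 171, 342.
Compute 39^d (mod 361) for the divisors d until we hit 1:
39^1 ≡ 39
39^2 ≡ 77
39^3 ≡ 115
39^6 ≡ 229
39^9 ≡ 343
39^18 ≡ 324
39^19 ≡ 1
The order of 39 is 19, so the subgroup it generates has 19 elements.
The index is φ(361) / ord(39) = 342 / 19 = 18.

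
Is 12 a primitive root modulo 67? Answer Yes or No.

Yes

φ(67) = 67 − 1 = 66 = 2 · 3 · 11.
It suffices to check that the order of 12 is not a proper divisor of 66: compute 12^(66/q) for q ∈ {2, 3, 11}.
12^33 ≡ 66 (mod 67)  [q = 2: ≢ 1 ✓]
12^22 ≡ 29 (mod 67)  [q = 3: ≢ 1 ✓]
12^6 ≡ 62 (mod 67)  [q = 11: ≢ 1 ✓]
All checks pass, so 12 has order 66 and is a primitive root modulo 67.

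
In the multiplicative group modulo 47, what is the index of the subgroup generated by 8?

The order of 8 must divide φ(47) = 47 − 1 = 46 = 2 · 23.
Divisors of 46: 1, 2, 23, 46.
Evaluate successive powers at the divisors of 46:
8^1 ≡ 8
8^2 ≡ 17
8^23 ≡ 1
Thus |⟨8⟩| = ord(8) = 23.
Index = |(Z/47Z)^×| / |⟨8⟩| = 46 / 23 = 2.

2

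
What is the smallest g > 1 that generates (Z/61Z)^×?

φ(61) = 61 − 1 = 60 = 2^2 · 3 · 5.
g is a primitive root iff g^(60/q) ≢ 1 (mod 61) for each prime q ∈ {2, 3, 5}.
g = 2: 2^30 ≡ 60; 2^20 ≡ 47; 2^12 ≡ 9 — none is 1, so 2 is a primitive root.
The smallest primitive root modulo 61 is 2.

2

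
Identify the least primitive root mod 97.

5

φ(97) = 97 − 1 = 96 = 2^5 · 3.
Test candidates g = 2, 3, … against the prime factors q ∈ {2, 3} of φ(97): g is a generator iff g^(96/q) ≢ 1 for every such q.
g = 2: 2^48 ≡ 1 — hits 1, so not a primitive root.
g = 3: 3^48 ≡ 1 — hits 1, so not a primitive root.
g = 4: 4^48 ≡ 1 — hits 1, so not a primitive root.
g = 5: 5^48 ≡ 96; 5^32 ≡ 35 — none is 1, so 5 is a primitive root.
The smallest primitive root modulo 97 is 5.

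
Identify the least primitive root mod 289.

φ(289) = φ(17^2) = 17·(17−1) = 272 = 2^4 · 17.
g is a primitive root iff g^(272/q) ≢ 1 (mod 289) for each prime q ∈ {2, 17}.
g = 2: 2^136 ≡ 1 — hits 1, so not a primitive root.
g = 3: 3^136 ≡ 288; 3^16 ≡ 171 — none is 1, so 3 is a primitive root.
The smallest primitive root modulo 289 is 3.

3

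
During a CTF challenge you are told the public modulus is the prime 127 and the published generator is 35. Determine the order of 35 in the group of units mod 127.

63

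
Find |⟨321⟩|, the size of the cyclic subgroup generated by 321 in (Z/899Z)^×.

420

ord(321) | φ(899) = φ(29·31) = (29−1)·(31−1) = 28·30 = 840 = 2^3 · 3 · 5 · 7.
Divisors of 840: 1, 2, 3, 4, 5, 6, 7, 8, 10, 12, 14, 15, 20, 21, 24, 28, 30, 35, 40, 42, 56, 60, 70, 84, 105, 120, 140, 168, 210, 280, 420, 840.
Compute 321^d (mod 899) for the divisors d until we hit 1:
321^1 ≡ 321 (mod 899)
321^2 ≡ 555 (mod 899)
321^3 ≡ 153 (mod 899)
321^4 ≡ 567 (mod 899)
321^5 ≡ 409 (mod 899)
321^6 ≡ 35 (mod 899)
321^7 ≡ 447 (mod 899)
321^8 ≡ 546 (mod 899)
321^10 ≡ 67 (mod 899)
321^12 ≡ 326 (mod 899)
321^14 ≡ 231 (mod 899)
321^15 ≡ 433 (mod 899)
321^20 ≡ 893 (mod 899)
321^21 ≡ 771 (mod 899)
321^24 ≡ 194 (mod 899)
321^28 ≡ 320 (mod 899)
321^30 ≡ 497 (mod 899)
321^35 ≡ 99 (mod 899)
321^40 ≡ 36 (mod 899)
321^42 ≡ 202 (mod 899)
321^56 ≡ 813 (mod 899)
321^60 ≡ 683 (mod 899)
321^70 ≡ 811 (mod 899)
321^84 ≡ 349 (mod 899)
321^105 ≡ 278 (mod 899)
321^120 ≡ 807 (mod 899)
321^140 ≡ 552 (mod 899)
321^168 ≡ 436 (mod 899)
321^210 ≡ 869 (mod 899)
321^280 ≡ 842 (mod 899)
321^420 ≡ 1 (mod 899) ✓
Therefore the multiplicative order of 321 modulo 899 is 420.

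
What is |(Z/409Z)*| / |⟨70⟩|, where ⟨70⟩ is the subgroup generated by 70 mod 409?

3

By Lagrange's theorem, ord_409(70) divides φ(409) = 409 − 1 = 408 = 2^3 · 3 · 17.
Divisors of 408: 1, 2, 3, 4, 6, 8, 12, 17, 24, 34, 51, 68, 102, 136, 204, 408.
Compute 70^d (mod 409) for the divisors d until we hit 1:
70^1 ≡ 70
70^2 ≡ 401
70^3 ≡ 258
70^4 ≡ 64
70^6 ≡ 306
70^8 ≡ 6
70^12 ≡ 384
70^17 ≡ 66
70^24 ≡ 216
70^34 ≡ 266
70^51 ≡ 378
70^68 ≡ 408
70^102 ≡ 143
70^136 ≡ 1
Thus |⟨70⟩| = ord(70) = 136.
[(Z/409Z)^× : ⟨70⟩] = 408/136 = 3.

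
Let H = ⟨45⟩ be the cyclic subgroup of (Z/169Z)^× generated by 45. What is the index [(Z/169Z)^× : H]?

Since 45 ∈ (Z/169Z)^×, its order divides φ(169) = φ(13^2) = 13·(13−1) = 156 = 2^2 · 3 · 13.
Divisors of 156: 1, 2, 3, 4, 6, 12, 13, 26, 39, 52, 78, 156.
Check 45^d mod 169 for each divisor in increasing order:
45^1 ≡ 45
45^2 ≡ 166
45^3 ≡ 34
45^4 ≡ 9
45^6 ≡ 142
45^12 ≡ 53
45^13 ≡ 19
45^26 ≡ 23
45^39 ≡ 99
45^52 ≡ 22
45^78 ≡ 168
45^156 ≡ 1
So ord_169(45) = 156, hence |⟨45⟩| = 156.
The index is φ(169) / ord(45) = 156 / 156 = 1.

1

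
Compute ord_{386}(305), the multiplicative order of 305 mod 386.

ord(305) | φ(386) = φ(2)·φ(193) = 1·192 = 192 = 2^6 · 3.
Divisors of 192: 1, 2, 3, 4, 6, 8, 12, 16, 24, 32, 48, 64, 96, 192.
Check 305^d mod 386 for each divisor in increasing order:
305^1 ≡ 305 (mod 386)
305^2 ≡ 385 (mod 386)
305^3 ≡ 81 (mod 386)
305^4 ≡ 1 (mod 386) ✓
Hence ord(305) = 4.

4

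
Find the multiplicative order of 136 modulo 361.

342

The order of 136 must divide φ(361) = φ(19^2) = 19·(19−1) = 342 = 2 · 3^2 · 19.
Divisors of 342: 1, 2, 3, 6, 9, 18, 19, 38, 57, 114, 171, 342.
Compute 136^d (mod 361) for the divisors d until we hit 1:
136^1 ≡ 136 (mod 361)
136^2 ≡ 85 (mod 361)
136^3 ≡ 8 (mod 361)
136^6 ≡ 64 (mod 361)
136^9 ≡ 151 (mod 361)
136^18 ≡ 58 (mod 361)
136^19 ≡ 307 (mod 361)
136^38 ≡ 28 (mod 361)
136^57 ≡ 293 (mod 361)
136^114 ≡ 292 (mod 361)
136^171 ≡ 360 (mod 361)
136^342 ≡ 1 (mod 361) ✓
The smallest such exponent is 342, so the order of 136 is 342.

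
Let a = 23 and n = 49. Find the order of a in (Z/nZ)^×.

ord(23) | φ(49) = φ(7^2) = 7·(7−1) = 42 = 2 · 3 · 7.
Divisors of 42: 1, 2, 3, 6, 7, 14, 21, 42.
Check 23^d mod 49 for each divisor in increasing order:
23^1 ≡ 23 (mod 49)
23^2 ≡ 39 (mod 49)
23^3 ≡ 15 (mod 49)
23^6 ≡ 29 (mod 49)
23^7 ≡ 30 (mod 49)
23^14 ≡ 18 (mod 49)
23^21 ≡ 1 (mod 49) ✓
So ord_49(23) = 21.

21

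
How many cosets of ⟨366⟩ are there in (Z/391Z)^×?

Since 366 ∈ (Z/391Z)^×, its order divides φ(391) = φ(17·23) = (17−1)·(23−1) = 16·22 = 352 = 2^5 · 11.
Divisors of 352: 1, 2, 4, 8, 11, 16, 22, 32, 44, 88, 176, 352.
Compute 366^d (mod 391) for the divisors d until we hit 1:
366^1 ≡ 366 (mod 391)
366^2 ≡ 234 (mod 391)
366^4 ≡ 16 (mod 391)
366^8 ≡ 256 (mod 391)
366^11 ≡ 321 (mod 391)
366^16 ≡ 239 (mod 391)
366^22 ≡ 208 (mod 391)
366^32 ≡ 35 (mod 391)
366^44 ≡ 254 (mod 391)
366^88 ≡ 1 (mod 391) ✓
So ord_391(366) = 88, hence |⟨366⟩| = 88.
Index = |(Z/391Z)^×| / |⟨366⟩| = 352 / 88 = 4.

4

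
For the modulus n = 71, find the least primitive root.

7

φ(71) = 71 − 1 = 70 = 2 · 5 · 7.
Test candidates g = 2, 3, … against the prime factors q ∈ {2, 5, 7} of φ(71): g is a generator iff g^(70/q) ≢ 1 for every such q.
g = 2: 2^35 ≡ 1 — hits 1, so not a primitive root.
g = 3: 3^35 ≡ 1 — hits 1, so not a primitive root.
g = 4: 4^35 ≡ 1 — hits 1, so not a primitive root.
g = 5: 5^35 ≡ 1 — hits 1, so not a primitive root.
g = 6: 6^35 ≡ 1 — hits 1, so not a primitive root.
g = 7: 7^35 ≡ 70; 7^14 ≡ 54; 7^10 ≡ 45 — none is 1, so 7 is a primitive root.
Hence the least primitive root of 71 is 7.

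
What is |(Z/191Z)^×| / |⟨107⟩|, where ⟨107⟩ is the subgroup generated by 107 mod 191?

By Lagrange's theorem, ord_191(107) divides φ(191) = 191 − 1 = 190 = 2 · 5 · 19.
Divisors of 190: 1, 2, 5, 10, 19, 38, 95, 190.
Compute 107^d (mod 191) for the divisors d until we hit 1:
107^1 ≡ 107 (mod 191)
107^2 ≡ 180 (mod 191)
107^5 ≡ 150 (mod 191)
107^10 ≡ 153 (mod 191)
107^19 ≡ 1 (mod 191) ✓
So ord_191(107) = 19, hence |⟨107⟩| = 19.
Index = |(Z/191Z)^×| / |⟨107⟩| = 190 / 19 = 10.

10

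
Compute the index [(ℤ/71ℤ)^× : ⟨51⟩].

ord(51) | φ(71) = 71 − 1 = 70 = 2 · 5 · 7.
Divisors of 70: 1, 2, 5, 7, 10, 14, 35, 70.
Compute 51^d (mod 71) for the divisors d until we hit 1:
51^1 ≡ 51 (mod 71)
51^2 ≡ 45 (mod 71)
51^5 ≡ 41 (mod 71)
51^7 ≡ 70 (mod 71)
51^10 ≡ 48 (mod 71)
51^14 ≡ 1 (mod 71) ✓
Thus |⟨51⟩| = ord(51) = 14.
Index = |(Z/71Z)^×| / |⟨51⟩| = 70 / 14 = 5.

5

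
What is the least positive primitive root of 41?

6

φ(41) = 41 − 1 = 40 = 2^3 · 5.
Test candidates g = 2, 3, … against the prime factors q ∈ {2, 5} of φ(41): g is a generator iff g^(40/q) ≢ 1 for every such q.
g = 2: 2^20 ≡ 1 — hits 1, so not a primitive root.
g = 3: 3^20 ≡ 40; 3^8 ≡ 1 — hits 1, so not a primitive root.
g = 4: 4^20 ≡ 1 — hits 1, so not a primitive root.
g = 5: 5^20 ≡ 1 — hits 1, so not a primitive root.
g = 6: 6^20 ≡ 40; 6^8 ≡ 10 — none is 1, so 6 is a primitive root.
So 6 is the smallest generator of (Z/41Z)^×.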